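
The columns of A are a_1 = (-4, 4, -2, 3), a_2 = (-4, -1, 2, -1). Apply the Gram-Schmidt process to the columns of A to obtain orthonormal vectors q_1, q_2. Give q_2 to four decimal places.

q_1 = a_1/‖a_1‖ = (-4, 4, -2, 3)/6.7082 = (-0.5963, 0.5963, -0.2981, 0.4472).
r_{12} = q_1·a_2 = 0.7454.
u_2 = a_2 − 0.7454·q_1 = (-3.5556, -1.4444, 2.2222, -1.3333).
‖u_2‖ = 4.6308, so q_2 = (-0.7678, -0.3119, 0.4799, -0.2879).

q_2 = (-0.7678, -0.3119, 0.4799, -0.2879)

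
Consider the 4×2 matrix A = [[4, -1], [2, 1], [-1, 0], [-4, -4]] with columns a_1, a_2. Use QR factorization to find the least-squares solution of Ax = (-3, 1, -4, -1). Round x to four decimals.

e_1 = a_1/‖a_1‖ = (4, 2, -1, -4)/6.0828 = (0.6576, 0.3288, -0.1644, -0.6576).
r_{12} = e_1·a_2 = 2.3016.
u_2 = a_2 − 2.3016·e_1 = (-2.5135, 0.2432, 0.3784, -2.4865).
‖u_2‖ = 3.5641, so e_2 = (-0.7052, 0.0682, 0.1062, -0.6977).
Qᵀb = (-0.3288, 2.4569).
Back-substitute: x_2 = 2.4569/3.5641 = 0.6894.
x_1 = (-0.3288 − 2.3016·0.6894)/6.0828 = -0.3149.

x = (-0.3149, 0.6894)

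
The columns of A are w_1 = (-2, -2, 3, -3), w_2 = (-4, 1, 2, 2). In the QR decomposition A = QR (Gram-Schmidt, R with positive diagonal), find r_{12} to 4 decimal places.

r_{12} = 1.1767

w_1 = (-2, -2, 3, -3); ‖w_1‖ = 5.0990, so q_1 = (-0.3922, -0.3922, 0.5883, -0.5883).
r_{12} = q_1·w_2 = 1.1767.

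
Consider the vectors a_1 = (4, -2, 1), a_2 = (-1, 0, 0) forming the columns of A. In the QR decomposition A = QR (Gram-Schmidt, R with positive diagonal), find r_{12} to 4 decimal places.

q_1 = a_1/‖a_1‖ = (4, -2, 1)/4.5826 = (0.8729, -0.4364, 0.2182).
r_{12} = q_1·a_2 = -0.8729.

r_{12} = -0.8729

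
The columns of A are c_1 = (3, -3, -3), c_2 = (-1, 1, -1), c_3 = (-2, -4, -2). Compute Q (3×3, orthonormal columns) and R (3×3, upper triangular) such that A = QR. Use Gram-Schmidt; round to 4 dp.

c_1 = (3, -3, -3); ‖c_1‖ = 5.1962, so q_1 = (0.5774, -0.5774, -0.5774).
q_1·c_2 = 0.5774·(-1) + (-0.5774)·1 + (-0.5774)·(-1) = -0.5774.
u_2 = c_2 + 0.5774·q_1 = (-0.6667, 0.6667, -1.3333).
‖u_2‖ = 1.6330, so q_2 = (-0.4082, 0.4082, -0.8165).
q_1·c_3 = 0.5774·(-2) + (-0.5774)·(-4) + (-0.5774)·(-2) = 2.3094; q_2·c_3 = (-0.4082)·(-2) + 0.4082·(-4) + (-0.8165)·(-2) = 0.8165.
u_3 = c_3 − 2.3094·q_1 − 0.8165·q_2 = (-3.0000, -3.0000, 0.0000).
‖u_3‖ = 4.2426, so q_3 = (-0.7071, -0.7071, 0.0000).

Q = [[0.5774, -0.4082, -0.7071], [-0.5774, 0.4082, -0.7071], [-0.5774, -0.8165, 0.0000]], R = [[5.1962, -0.5774, 2.3094], [0.0000, 1.6330, 0.8165], [0.0000, 0.0000, 4.2426]]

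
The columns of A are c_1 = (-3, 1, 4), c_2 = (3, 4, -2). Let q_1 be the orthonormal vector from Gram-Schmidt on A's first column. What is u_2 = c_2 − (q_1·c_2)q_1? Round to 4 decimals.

c_1 = (-3, 1, 4); ‖c_1‖ = 5.0990, so q_1 = (-0.5883, 0.1961, 0.7845).
q_1·c_2 = (-0.5883)·3 + 0.1961·4 + 0.7845·(-2) = -2.5495.
u_2 = c_2 + 2.5495·q_1 = (1.5000, 4.5000, 0.0000).

u_2 = (1.5000, 4.5000, 0.0000)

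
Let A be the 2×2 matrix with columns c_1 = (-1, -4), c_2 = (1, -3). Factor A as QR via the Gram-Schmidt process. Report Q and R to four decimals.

q_1 = c_1/‖c_1‖ = (-1, -4)/4.1231 = (-0.2425, -0.9701).
r_{12} = q_1·c_2 = 2.6679.
u_2 = c_2 − 2.6679·q_1 = (1.6471, -0.4118).
‖u_2‖ = 1.6977, so q_2 = (0.9701, -0.2425).

Q = [[-0.2425, 0.9701], [-0.9701, -0.2425]], R = [[4.1231, 2.6679], [0.0000, 1.6977]]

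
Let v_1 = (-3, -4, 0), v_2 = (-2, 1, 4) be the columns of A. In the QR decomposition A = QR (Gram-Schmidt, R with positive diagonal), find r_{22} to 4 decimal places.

q_1 = v_1/‖v_1‖ = (-3, -4, 0)/5.0000 = (-0.6000, -0.8000, 0.0000).
r_{12} = q_1·v_2 = 0.4000.
u_2 = v_2 − 0.4000·q_1 = (-1.7600, 1.3200, 4.0000).
r_{22} = ‖u_2‖ = 4.5651.

r_{22} = 4.5651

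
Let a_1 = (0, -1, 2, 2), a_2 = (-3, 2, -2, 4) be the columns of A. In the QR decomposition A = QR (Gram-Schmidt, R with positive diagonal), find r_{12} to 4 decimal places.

a_1 = (0, -1, 2, 2); ‖a_1‖ = 3.0000, so q_1 = (0.0000, -0.3333, 0.6667, 0.6667).
r_{12} = q_1·a_2 = 0.6667.

r_{12} = 0.6667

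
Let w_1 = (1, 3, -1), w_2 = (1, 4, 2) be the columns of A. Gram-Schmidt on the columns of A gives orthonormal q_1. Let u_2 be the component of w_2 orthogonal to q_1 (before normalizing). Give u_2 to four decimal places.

u_2 = (0.0000, 1.0000, 3.0000)

q_1 = w_1/‖w_1‖ = (1, 3, -1)/3.3166 = (0.3015, 0.9045, -0.3015).
r_{12} = q_1·w_2 = 3.3166.
u_2 = w_2 − 3.3166·q_1 = (0.0000, 1.0000, 3.0000).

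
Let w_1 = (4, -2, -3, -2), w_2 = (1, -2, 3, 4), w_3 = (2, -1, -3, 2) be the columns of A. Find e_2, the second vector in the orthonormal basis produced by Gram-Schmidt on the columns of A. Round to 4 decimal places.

e_2 = (0.3984, -0.4850, 0.4157, 0.6582)

w_1 = (4, -2, -3, -2); ‖w_1‖ = 5.7446, so e_1 = (0.6963, -0.3482, -0.5222, -0.3482).
e_1·w_2 = 0.6963·1 + (-0.3482)·(-2) + (-0.5222)·3 + (-0.3482)·4 = -1.5667.
u_2 = w_2 + 1.5667·e_1 = (2.0909, -2.5455, 2.1818, 3.4545).
‖u_2‖ = 5.2484, so e_2 = (0.3984, -0.4850, 0.4157, 0.6582).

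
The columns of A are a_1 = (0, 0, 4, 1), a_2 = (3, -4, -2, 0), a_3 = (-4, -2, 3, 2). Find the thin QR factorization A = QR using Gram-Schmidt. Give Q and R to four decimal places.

e_1 = a_1/‖a_1‖ = (0, 0, 4, 1)/4.1231 = (0.0000, 0.0000, 0.9701, 0.2425).
r_{12} = e_1·a_2 = -1.9403.
u_2 = a_2 + 1.9403·e_1 = (3.0000, -4.0000, -0.1176, 0.4706).
‖u_2‖ = 5.0235, so e_2 = (0.5972, -0.7963, -0.0234, 0.0937).
r_{13} = e_1·a_3 = 3.3955; r_{23} = e_2·a_3 = -0.6792.
u_3 = a_3 − 3.3955·e_1 + 0.6792·e_2 = (-3.5944, -2.5408, -0.3100, 1.2401).
‖u_3‖ = 4.5836, so e_3 = (-0.7842, -0.5543, -0.0676, 0.2706).

Q = [[0.0000, 0.5972, -0.7842], [0.0000, -0.7963, -0.5543], [0.9701, -0.0234, -0.0676], [0.2425, 0.0937, 0.2706]], R = [[4.1231, -1.9403, 3.3955], [0.0000, 5.0235, -0.6792], [0.0000, 0.0000, 4.5836]]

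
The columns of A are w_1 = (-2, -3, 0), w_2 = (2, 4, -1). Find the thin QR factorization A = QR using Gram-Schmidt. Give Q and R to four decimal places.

Q = [[-0.5547, -0.4036], [-0.8321, 0.2691], [0.0000, -0.8745]], R = [[3.6056, -4.4376], [0.0000, 1.1435]]

w_1 = (-2, -3, 0); ‖w_1‖ = 3.6056, so e_1 = (-0.5547, -0.8321, 0.0000).
e_1·w_2 = (-0.5547)·2 + (-0.8321)·4 + 0.0000·(-1) = -4.4376.
u_2 = w_2 + 4.4376·e_1 = (-0.4615, 0.3077, -1.0000).
‖u_2‖ = 1.1435, so e_2 = (-0.4036, 0.2691, -0.8745).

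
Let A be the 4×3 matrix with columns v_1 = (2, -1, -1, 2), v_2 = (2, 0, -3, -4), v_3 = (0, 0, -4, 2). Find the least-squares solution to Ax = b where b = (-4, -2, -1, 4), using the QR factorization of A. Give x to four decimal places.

x = (-0.6032, -0.8854, 1.0184)

v_1 = (2, -1, -1, 2); ‖v_1‖ = 3.1623, so e_1 = (0.6325, -0.3162, -0.3162, 0.6325).
e_1·v_2 = 0.6325·2 + (-0.3162)·0 + (-0.3162)·(-3) + 0.6325·(-4) = -0.3162.
u_2 = v_2 + 0.3162·e_1 = (2.2000, -0.1000, -3.1000, -3.8000).
‖u_2‖ = 5.3759, so e_2 = (0.4092, -0.0186, -0.5767, -0.7069).
e_1·v_3 = 0.6325·0 + (-0.3162)·0 + (-0.3162)·(-4) + 0.6325·2 = 2.5298; e_2·v_3 = 0.4092·0 + (-0.0186)·0 + (-0.5767)·(-4) + (-0.7069)·2 = 0.8929.
u_3 = v_3 − 2.5298·e_1 − 0.8929·e_2 = (-1.9654, 0.8166, -2.6851, 1.0311).
‖u_3‖ = 3.5781, so e_3 = (-0.5493, 0.2282, -0.7504, 0.2882).
Qᵀb = (0.9487, -3.8505, 3.6439).
Back-substitute: x_3 = 3.6439/3.5781 = 1.0184.
x_2 = (-3.8505 − 0.8929·1.0184)/5.3759 = -0.8854.
x_1 = (0.9487 + 0.3162·(-0.8854) − 2.5298·1.0184)/3.1623 = -0.6032.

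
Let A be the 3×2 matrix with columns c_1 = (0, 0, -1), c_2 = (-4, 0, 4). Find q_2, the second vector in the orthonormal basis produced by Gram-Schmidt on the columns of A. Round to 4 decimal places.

c_1 = (0, 0, -1); ‖c_1‖ = 1.0000, so q_1 = (0.0000, 0.0000, -1.0000).
q_1·c_2 = 0.0000·(-4) + 0.0000·0 + (-1.0000)·4 = -4.0000.
u_2 = c_2 + 4.0000·q_1 = (-4.0000, 0.0000, 0.0000).
‖u_2‖ = 4.0000, so q_2 = (-1.0000, 0.0000, 0.0000).

q_2 = (-1.0000, 0.0000, 0.0000)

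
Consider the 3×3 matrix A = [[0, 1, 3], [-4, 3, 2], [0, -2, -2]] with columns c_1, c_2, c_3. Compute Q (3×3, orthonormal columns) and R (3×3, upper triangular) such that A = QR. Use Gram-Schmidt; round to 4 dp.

c_1 = (0, -4, 0); ‖c_1‖ = 4.0000, so e_1 = (0.0000, -1.0000, 0.0000).
e_1·c_2 = 0.0000·1 + (-1.0000)·3 + 0.0000·(-2) = -3.0000.
u_2 = c_2 + 3.0000·e_1 = (1.0000, 0.0000, -2.0000).
‖u_2‖ = 2.2361, so e_2 = (0.4472, 0.0000, -0.8944).
e_1·c_3 = 0.0000·3 + (-1.0000)·2 + 0.0000·(-2) = -2.0000; e_2·c_3 = 0.4472·3 + 0.0000·2 + (-0.8944)·(-2) = 3.1305.
u_3 = c_3 + 2.0000·e_1 − 3.1305·e_2 = (1.6000, 0.0000, 0.8000).
‖u_3‖ = 1.7889, so e_3 = (0.8944, 0.0000, 0.4472).

Q = [[0.0000, 0.4472, 0.8944], [-1.0000, 0.0000, 0.0000], [0.0000, -0.8944, 0.4472]], R = [[4.0000, -3.0000, -2.0000], [0.0000, 2.2361, 3.1305], [0.0000, 0.0000, 1.7889]]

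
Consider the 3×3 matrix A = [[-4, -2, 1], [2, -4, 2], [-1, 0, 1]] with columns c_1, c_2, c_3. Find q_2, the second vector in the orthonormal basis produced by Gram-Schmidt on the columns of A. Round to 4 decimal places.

q_2 = (-0.4472, -0.8944, 0.0000)

c_1 = (-4, 2, -1); ‖c_1‖ = 4.5826, so q_1 = (-0.8729, 0.4364, -0.2182).
q_1·c_2 = (-0.8729)·(-2) + 0.4364·(-4) + (-0.2182)·0 = 0.0000.
u_2 = c_2 + 0.0000·q_1 = (-2.0000, -4.0000, 0.0000).
‖u_2‖ = 4.4721, so q_2 = (-0.4472, -0.8944, 0.0000).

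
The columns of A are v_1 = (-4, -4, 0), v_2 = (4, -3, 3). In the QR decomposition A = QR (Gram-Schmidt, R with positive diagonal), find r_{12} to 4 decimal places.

r_{12} = -0.7071

v_1 = (-4, -4, 0); ‖v_1‖ = 5.6569, so q_1 = (-0.7071, -0.7071, 0.0000).
r_{12} = q_1·v_2 = -0.7071.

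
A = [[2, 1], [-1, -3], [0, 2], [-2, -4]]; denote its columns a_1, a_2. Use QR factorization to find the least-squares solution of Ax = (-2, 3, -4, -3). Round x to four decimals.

a_1 = (2, -1, 0, -2); ‖a_1‖ = 3.0000, so q_1 = (0.6667, -0.3333, 0.0000, -0.6667).
q_1·a_2 = 0.6667·1 + (-0.3333)·(-3) + 0.0000·2 + (-0.6667)·(-4) = 4.3333.
u_2 = a_2 − 4.3333·q_1 = (-1.8889, -1.5556, 2.0000, -1.1111).
‖u_2‖ = 3.3500, so q_2 = (-0.5639, -0.4644, 0.5970, -0.3317).
Qᵀb = (-0.3333, -1.6584).
Back-substitute: x_2 = -1.6584/3.3500 = -0.4950.
x_1 = (-0.3333 − 4.3333·(-0.4950))/3.0000 = 0.6040.

x = (0.6040, -0.4950)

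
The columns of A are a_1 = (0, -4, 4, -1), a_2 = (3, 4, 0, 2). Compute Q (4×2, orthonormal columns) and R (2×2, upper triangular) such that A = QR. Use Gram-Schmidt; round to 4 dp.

a_1 = (0, -4, 4, -1); ‖a_1‖ = 5.7446, so e_1 = (0.0000, -0.6963, 0.6963, -0.1741).
e_1·a_2 = 0.0000·3 + (-0.6963)·4 + 0.6963·0 + (-0.1741)·2 = -3.1334.
u_2 = a_2 + 3.1334·e_1 = (3.0000, 1.8182, 2.1818, 1.4545).
‖u_2‖ = 4.3797, so e_2 = (0.6850, 0.4151, 0.4982, 0.3321).

Q = [[0.0000, 0.6850], [-0.6963, 0.4151], [0.6963, 0.4982], [-0.1741, 0.3321]], R = [[5.7446, -3.1334], [0.0000, 4.3797]]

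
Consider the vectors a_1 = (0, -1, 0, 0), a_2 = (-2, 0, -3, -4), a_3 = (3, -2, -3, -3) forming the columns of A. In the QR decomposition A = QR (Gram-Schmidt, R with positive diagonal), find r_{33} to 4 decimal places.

r_{33} = 4.3865

e_1 = a_1/‖a_1‖ = (0, -1, 0, 0)/1.0000 = (0.0000, -1.0000, 0.0000, 0.0000).
r_{12} = e_1·a_2 = 0.0000.
u_2 = a_2 + 0.0000·e_1 = (-2.0000, 0.0000, -3.0000, -4.0000).
‖u_2‖ = 5.3852, so e_2 = (-0.3714, 0.0000, -0.5571, -0.7428).
r_{13} = e_1·a_3 = 2.0000; r_{23} = e_2·a_3 = 2.7854.
u_3 = a_3 − 2.0000·e_1 − 2.7854·e_2 = (4.0345, 0.0000, -1.4483, -0.9310).
r_{33} = ‖u_3‖ = 4.3865.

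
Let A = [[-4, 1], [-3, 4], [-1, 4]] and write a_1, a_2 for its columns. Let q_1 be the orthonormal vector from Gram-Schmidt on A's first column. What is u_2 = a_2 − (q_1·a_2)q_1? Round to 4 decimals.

a_1 = (-4, -3, -1); ‖a_1‖ = 5.0990, so q_1 = (-0.7845, -0.5883, -0.1961).
q_1·a_2 = (-0.7845)·1 + (-0.5883)·4 + (-0.1961)·4 = -3.9223.
u_2 = a_2 + 3.9223·q_1 = (-2.0769, 1.6923, 3.2308).

u_2 = (-2.0769, 1.6923, 3.2308)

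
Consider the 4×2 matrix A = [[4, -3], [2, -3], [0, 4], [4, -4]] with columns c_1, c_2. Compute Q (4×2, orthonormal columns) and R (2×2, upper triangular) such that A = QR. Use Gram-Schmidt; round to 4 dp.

Q = [[0.6667, 0.1839], [0.3333, -0.2627], [0.0000, 0.9457], [0.6667, -0.0525]], R = [[6.0000, -5.6667], [0.0000, 4.2295]]

e_1 = c_1/‖c_1‖ = (4, 2, 0, 4)/6.0000 = (0.6667, 0.3333, 0.0000, 0.6667).
r_{12} = e_1·c_2 = -5.6667.
u_2 = c_2 + 5.6667·e_1 = (0.7778, -1.1111, 4.0000, -0.2222).
‖u_2‖ = 4.2295, so e_2 = (0.1839, -0.2627, 0.9457, -0.0525).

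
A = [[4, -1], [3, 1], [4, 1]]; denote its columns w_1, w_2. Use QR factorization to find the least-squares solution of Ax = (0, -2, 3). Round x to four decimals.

w_1 = (4, 3, 4); ‖w_1‖ = 6.4031, so e_1 = (0.6247, 0.4685, 0.6247).
e_1·w_2 = 0.6247·(-1) + 0.4685·1 + 0.6247·1 = 0.4685.
u_2 = w_2 − 0.4685·e_1 = (-1.2927, 0.7805, 0.7073).
‖u_2‖ = 1.6675, so e_2 = (-0.7752, 0.4681, 0.4242).
Qᵀb = (0.9370, 0.3364).
Back-substitute: x_2 = 0.3364/1.6675 = 0.2018.
x_1 = (0.9370 − 0.4685·0.2018)/6.4031 = 0.1316.

x = (0.1316, 0.2018)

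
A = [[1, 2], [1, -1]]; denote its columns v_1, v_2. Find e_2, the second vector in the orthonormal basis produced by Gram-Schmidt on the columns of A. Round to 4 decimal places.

e_1 = v_1/‖v_1‖ = (1, 1)/1.4142 = (0.7071, 0.7071).
r_{12} = e_1·v_2 = 0.7071.
u_2 = v_2 − 0.7071·e_1 = (1.5000, -1.5000).
‖u_2‖ = 2.1213, so e_2 = (0.7071, -0.7071).

e_2 = (0.7071, -0.7071)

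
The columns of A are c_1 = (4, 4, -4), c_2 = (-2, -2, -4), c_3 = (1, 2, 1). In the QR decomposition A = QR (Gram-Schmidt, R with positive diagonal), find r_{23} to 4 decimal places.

r_{23} = -2.0412

c_1 = (4, 4, -4); ‖c_1‖ = 6.9282, so q_1 = (0.5774, 0.5774, -0.5774).
q_1·c_2 = 0.5774·(-2) + 0.5774·(-2) + (-0.5774)·(-4) = 0.0000.
u_2 = c_2 + 0.0000·q_1 = (-2.0000, -2.0000, -4.0000).
‖u_2‖ = 4.8990, so q_2 = (-0.4082, -0.4082, -0.8165).
r_{23} = q_2·c_3 = -2.0412.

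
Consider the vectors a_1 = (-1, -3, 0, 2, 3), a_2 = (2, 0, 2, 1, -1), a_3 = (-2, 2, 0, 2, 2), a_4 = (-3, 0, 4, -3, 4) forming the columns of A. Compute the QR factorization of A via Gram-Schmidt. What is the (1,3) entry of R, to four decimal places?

e_1 = a_1/‖a_1‖ = (-1, -3, 0, 2, 3)/4.7958 = (-0.2085, -0.6255, 0.0000, 0.4170, 0.6255).
r_{13} = e_1·a_3 = 1.2511.

r_{13} = 1.2511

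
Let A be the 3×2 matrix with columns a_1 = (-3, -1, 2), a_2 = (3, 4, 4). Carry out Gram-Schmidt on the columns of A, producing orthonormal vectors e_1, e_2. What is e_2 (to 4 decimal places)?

a_1 = (-3, -1, 2); ‖a_1‖ = 3.7417, so e_1 = (-0.8018, -0.2673, 0.5345).
e_1·a_2 = (-0.8018)·3 + (-0.2673)·4 + 0.5345·4 = -1.3363.
u_2 = a_2 + 1.3363·e_1 = (1.9286, 3.6429, 4.7143).
‖u_2‖ = 6.2621, so e_2 = (0.3080, 0.5817, 0.7528).

e_2 = (0.3080, 0.5817, 0.7528)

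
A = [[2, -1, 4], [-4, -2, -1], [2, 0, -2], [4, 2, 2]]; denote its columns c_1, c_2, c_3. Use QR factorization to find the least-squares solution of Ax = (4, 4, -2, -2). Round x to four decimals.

x = (-0.2859, -1.5071, 0.7836)

c_1 = (2, -4, 2, 4); ‖c_1‖ = 6.3246, so e_1 = (0.3162, -0.6325, 0.3162, 0.6325).
e_1·c_2 = 0.3162·(-1) + (-0.6325)·(-2) + 0.3162·0 + 0.6325·2 = 2.2136.
u_2 = c_2 − 2.2136·e_1 = (-1.7000, -0.6000, -0.7000, 0.6000).
‖u_2‖ = 2.0248, so e_2 = (-0.8396, -0.2963, -0.3457, 0.2963).
e_1·c_3 = 0.3162·4 + (-0.6325)·(-1) + 0.3162·(-2) + 0.6325·2 = 2.5298; e_2·c_3 = (-0.8396)·4 + (-0.2963)·(-1) + (-0.3457)·(-2) + 0.2963·2 = -1.7779.
u_3 = c_3 − 2.5298·e_1 + 1.7779·e_2 = (1.7073, 0.0732, -3.4146, 0.9268).
‖u_3‖ = 3.9293, so e_3 = (0.4345, 0.0186, -0.8690, 0.2359).
Qᵀb = (-3.1623, -4.4448, 3.0788).
Back-substitute: x_3 = 3.0788/3.9293 = 0.7836.
x_2 = (-4.4448 + 1.7779·0.7836)/2.0248 = -1.5071.
x_1 = (-3.1623 − 2.2136·(-1.5071) − 2.5298·0.7836)/6.3246 = -0.2859.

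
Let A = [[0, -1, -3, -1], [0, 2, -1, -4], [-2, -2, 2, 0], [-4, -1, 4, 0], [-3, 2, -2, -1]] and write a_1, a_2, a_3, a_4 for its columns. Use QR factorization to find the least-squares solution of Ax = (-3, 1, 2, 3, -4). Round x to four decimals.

x = (0.5671, -0.2265, 1.2820, -0.6821)

a_1 = (0, 0, -2, -4, -3); ‖a_1‖ = 5.3852, so e_1 = (0.0000, 0.0000, -0.3714, -0.7428, -0.5571).
e_1·a_2 = 0.0000·(-1) + 0.0000·2 + (-0.3714)·(-2) + (-0.7428)·(-1) + (-0.5571)·2 = 0.3714.
u_2 = a_2 − 0.3714·e_1 = (-1.0000, 2.0000, -1.8621, -0.7241, 2.2069).
‖u_2‖ = 3.7232, so e_2 = (-0.2686, 0.5372, -0.5001, -0.1945, 0.5927).
e_1·a_3 = 0.0000·(-3) + 0.0000·(-1) + (-0.3714)·2 + (-0.7428)·4 + (-0.5571)·(-2) = -2.5997; e_2·a_3 = (-0.2686)·(-3) + 0.5372·(-1) + (-0.5001)·2 + (-0.1945)·4 + 0.5927·(-2) = -2.6951.
u_3 = a_3 + 2.5997·e_1 + 2.6951·e_2 = (-3.7239, 0.4478, -0.3134, 1.5448, -1.8507).
‖u_3‖ = 4.4696, so e_3 = (-0.8332, 0.1002, -0.0701, 0.3456, -0.4141).
e_1·a_4 = 0.0000·(-1) + 0.0000·(-4) + (-0.3714)·0 + (-0.7428)·0 + (-0.5571)·(-1) = 0.5571; e_2·a_4 = (-0.2686)·(-1) + 0.5372·(-4) + (-0.5001)·0 + (-0.1945)·0 + 0.5927·(-1) = -2.4729; e_3·a_4 = (-0.8332)·(-1) + 0.1002·(-4) + (-0.0701)·0 + 0.3456·0 + (-0.4141)·(-1) = 0.8465.
u_4 = a_4 − 0.5571·e_1 + 2.4729·e_2 − 0.8465·e_3 = (-0.9589, -2.7564, -0.9705, -0.3597, 1.1266).
‖u_4‖ = 3.2952, so e_4 = (-0.2910, -0.8365, -0.2945, -0.1092, 0.3419).
Qᵀb = (-0.7428, -2.6118, 5.1525, -2.2477).
Back-substitute: x_4 = -2.2477/3.2952 = -0.6821.
x_3 = (5.1525 − 0.8465·(-0.6821))/4.4696 = 1.2820.
x_2 = (-2.6118 + 2.6951·1.2820 + 2.4729·(-0.6821))/3.7232 = -0.2265.
x_1 = (-0.7428 − 0.3714·(-0.2265) + 2.5997·1.2820 − 0.5571·(-0.6821))/5.3852 = 0.5671.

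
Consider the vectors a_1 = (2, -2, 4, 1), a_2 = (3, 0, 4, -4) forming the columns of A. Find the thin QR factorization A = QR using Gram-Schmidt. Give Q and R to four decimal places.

Q = [[0.4000, 0.2946], [-0.4000, 0.2719], [0.8000, 0.2115], [0.2000, -0.8914]], R = [[5.0000, 3.6000], [0.0000, 5.2953]]

e_1 = a_1/‖a_1‖ = (2, -2, 4, 1)/5.0000 = (0.4000, -0.4000, 0.8000, 0.2000).
r_{12} = e_1·a_2 = 3.6000.
u_2 = a_2 − 3.6000·e_1 = (1.5600, 1.4400, 1.1200, -4.7200).
‖u_2‖ = 5.2953, so e_2 = (0.2946, 0.2719, 0.2115, -0.8914).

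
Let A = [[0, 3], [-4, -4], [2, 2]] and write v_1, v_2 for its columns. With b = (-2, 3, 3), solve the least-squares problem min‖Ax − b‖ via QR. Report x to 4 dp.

v_1 = (0, -4, 2); ‖v_1‖ = 4.4721, so q_1 = (0.0000, -0.8944, 0.4472).
q_1·v_2 = 0.0000·3 + (-0.8944)·(-4) + 0.4472·2 = 4.4721.
u_2 = v_2 − 4.4721·q_1 = (3.0000, 0.0000, 0.0000).
‖u_2‖ = 3.0000, so q_2 = (1.0000, 0.0000, 0.0000).
Qᵀb = (-1.3416, -2.0000).
Back-substitute: x_2 = -2.0000/3.0000 = -0.6667.
x_1 = (-1.3416 − 4.4721·(-0.6667))/4.4721 = 0.3667.

x = (0.3667, -0.6667)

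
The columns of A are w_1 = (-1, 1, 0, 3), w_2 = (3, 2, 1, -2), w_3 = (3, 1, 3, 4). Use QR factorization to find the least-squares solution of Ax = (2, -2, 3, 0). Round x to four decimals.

x = (-1.7150, -0.7173, 0.9844)

q_1 = w_1/‖w_1‖ = (-1, 1, 0, 3)/3.3166 = (-0.3015, 0.3015, 0.0000, 0.9045).
r_{12} = q_1·w_2 = -2.1106.
u_2 = w_2 + 2.1106·q_1 = (2.3636, 2.6364, 1.0000, -0.0909).
‖u_2‖ = 3.6804, so q_2 = (0.6422, 0.7163, 0.2717, -0.0247).
r_{13} = q_1·w_3 = 3.0151; r_{23} = q_2·w_3 = 3.3593.
u_3 = w_3 − 3.0151·q_1 − 3.3593·q_2 = (1.7517, -2.3154, 2.0872, 1.3557).
‖u_3‖ = 3.8242, so q_3 = (0.4581, -0.6055, 0.5458, 0.3545).
Qᵀb = (-1.2060, 0.6669, 3.7645).
Back-substitute: x_3 = 3.7645/3.8242 = 0.9844.
x_2 = (0.6669 − 3.3593·0.9844)/3.6804 = -0.7173.
x_1 = (-1.2060 + 2.1106·(-0.7173) − 3.0151·0.9844)/3.3166 = -1.7150.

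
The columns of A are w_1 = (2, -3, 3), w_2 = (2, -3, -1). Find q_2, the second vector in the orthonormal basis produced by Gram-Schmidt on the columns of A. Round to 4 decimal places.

w_1 = (2, -3, 3); ‖w_1‖ = 4.6904, so q_1 = (0.4264, -0.6396, 0.6396).
q_1·w_2 = 0.4264·2 + (-0.6396)·(-3) + 0.6396·(-1) = 2.1320.
u_2 = w_2 − 2.1320·q_1 = (1.0909, -1.6364, -2.3636).
‖u_2‖ = 3.0748, so q_2 = (0.3548, -0.5322, -0.7687).

q_2 = (0.3548, -0.5322, -0.7687)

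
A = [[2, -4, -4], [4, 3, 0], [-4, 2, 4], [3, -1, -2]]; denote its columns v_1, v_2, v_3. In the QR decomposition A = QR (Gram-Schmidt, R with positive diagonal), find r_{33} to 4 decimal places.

v_1 = (2, 4, -4, 3); ‖v_1‖ = 6.7082, so e_1 = (0.2981, 0.5963, -0.5963, 0.4472).
e_1·v_2 = 0.2981·(-4) + 0.5963·3 + (-0.5963)·2 + 0.4472·(-1) = -1.0435.
u_2 = v_2 + 1.0435·e_1 = (-3.6889, 3.6222, 1.3778, -0.5333).
‖u_2‖ = 5.3769, so e_2 = (-0.6861, 0.6737, 0.2562, -0.0992).
e_1·v_3 = 0.2981·(-4) + 0.5963·0 + (-0.5963)·4 + 0.4472·(-2) = -4.4721; e_2·v_3 = (-0.6861)·(-4) + 0.6737·0 + 0.2562·4 + (-0.0992)·(-2) = 3.9676.
u_3 = v_3 + 4.4721·e_1 − 3.9676·e_2 = (0.0553, -0.0061, 0.3167, 0.3935).
r_{33} = ‖u_3‖ = 0.5082.

r_{33} = 0.5082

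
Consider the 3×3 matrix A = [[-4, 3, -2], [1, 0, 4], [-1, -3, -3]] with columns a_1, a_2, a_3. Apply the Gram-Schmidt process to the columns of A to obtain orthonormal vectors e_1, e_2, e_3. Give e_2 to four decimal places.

a_1 = (-4, 1, -1); ‖a_1‖ = 4.2426, so e_1 = (-0.9428, 0.2357, -0.2357).
e_1·a_2 = (-0.9428)·3 + 0.2357·0 + (-0.2357)·(-3) = -2.1213.
u_2 = a_2 + 2.1213·e_1 = (1.0000, 0.5000, -3.5000).
‖u_2‖ = 3.6742, so e_2 = (0.2722, 0.1361, -0.9526).

e_2 = (0.2722, 0.1361, -0.9526)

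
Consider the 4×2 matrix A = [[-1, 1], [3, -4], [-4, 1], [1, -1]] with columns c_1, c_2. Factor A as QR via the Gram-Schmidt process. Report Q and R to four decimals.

Q = [[-0.1925, 0.1260], [0.5774, -0.7559], [-0.7698, -0.6299], [0.1925, -0.1260]], R = [[5.1962, -3.4641], [0.0000, 2.6458]]

q_1 = c_1/‖c_1‖ = (-1, 3, -4, 1)/5.1962 = (-0.1925, 0.5774, -0.7698, 0.1925).
r_{12} = q_1·c_2 = -3.4641.
u_2 = c_2 + 3.4641·q_1 = (0.3333, -2.0000, -1.6667, -0.3333).
‖u_2‖ = 2.6458, so q_2 = (0.1260, -0.7559, -0.6299, -0.1260).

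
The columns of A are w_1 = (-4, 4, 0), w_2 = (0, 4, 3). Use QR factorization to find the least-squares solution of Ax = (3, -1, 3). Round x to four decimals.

e_1 = w_1/‖w_1‖ = (-4, 4, 0)/5.6569 = (-0.7071, 0.7071, 0.0000).
r_{12} = e_1·w_2 = 2.8284.
u_2 = w_2 − 2.8284·e_1 = (2.0000, 2.0000, 3.0000).
‖u_2‖ = 4.1231, so e_2 = (0.4851, 0.4851, 0.7276).
Qᵀb = (-2.8284, 3.1530).
Back-substitute: x_2 = 3.1530/4.1231 = 0.7647.
x_1 = (-2.8284 − 2.8284·0.7647)/5.6569 = -0.8824.

x = (-0.8824, 0.7647)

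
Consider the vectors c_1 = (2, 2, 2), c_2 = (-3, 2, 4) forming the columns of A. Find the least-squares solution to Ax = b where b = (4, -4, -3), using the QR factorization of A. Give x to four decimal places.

q_1 = c_1/‖c_1‖ = (2, 2, 2)/3.4641 = (0.5774, 0.5774, 0.5774).
r_{12} = q_1·c_2 = 1.7321.
u_2 = c_2 − 1.7321·q_1 = (-4.0000, 1.0000, 3.0000).
‖u_2‖ = 5.0990, so q_2 = (-0.7845, 0.1961, 0.5883).
Qᵀb = (-1.7321, -5.6874).
Back-substitute: x_2 = -5.6874/5.0990 = -1.1154.
x_1 = (-1.7321 − 1.7321·(-1.1154))/3.4641 = 0.0577.

x = (0.0577, -1.1154)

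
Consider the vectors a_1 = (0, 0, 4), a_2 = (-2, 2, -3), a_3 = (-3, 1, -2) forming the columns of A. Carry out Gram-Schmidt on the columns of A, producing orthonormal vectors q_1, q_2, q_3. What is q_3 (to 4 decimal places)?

q_3 = (-0.7071, -0.7071, 0.0000)

a_1 = (0, 0, 4); ‖a_1‖ = 4.0000, so q_1 = (0.0000, 0.0000, 1.0000).
q_1·a_2 = 0.0000·(-2) + 0.0000·2 + 1.0000·(-3) = -3.0000.
u_2 = a_2 + 3.0000·q_1 = (-2.0000, 2.0000, 0.0000).
‖u_2‖ = 2.8284, so q_2 = (-0.7071, 0.7071, 0.0000).
q_1·a_3 = 0.0000·(-3) + 0.0000·1 + 1.0000·(-2) = -2.0000; q_2·a_3 = (-0.7071)·(-3) + 0.7071·1 + 0.0000·(-2) = 2.8284.
u_3 = a_3 + 2.0000·q_1 − 2.8284·q_2 = (-1.0000, -1.0000, 0.0000).
‖u_3‖ = 1.4142, so q_3 = (-0.7071, -0.7071, 0.0000).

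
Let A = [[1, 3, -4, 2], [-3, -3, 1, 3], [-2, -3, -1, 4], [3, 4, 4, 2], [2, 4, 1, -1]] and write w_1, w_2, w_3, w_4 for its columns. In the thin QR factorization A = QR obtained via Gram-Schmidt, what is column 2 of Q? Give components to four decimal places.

e_1 = w_1/‖w_1‖ = (1, -3, -2, 3, 2)/5.1962 = (0.1925, -0.5774, -0.3849, 0.5774, 0.3849).
r_{12} = e_1·w_2 = 7.3131.
u_2 = w_2 − 7.3131·e_1 = (1.5926, 1.2222, -0.1852, -0.2222, 1.1852).
‖u_2‖ = 2.3492, so e_2 = (0.6779, 0.5203, -0.0788, -0.0946, 0.5045).

e_2 = (0.6779, 0.5203, -0.0788, -0.0946, 0.5045)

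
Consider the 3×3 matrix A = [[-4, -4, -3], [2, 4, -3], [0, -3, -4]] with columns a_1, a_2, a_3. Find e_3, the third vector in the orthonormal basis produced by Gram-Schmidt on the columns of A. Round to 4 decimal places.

e_3 = (-0.3841, -0.7682, -0.5121)

a_1 = (-4, 2, 0); ‖a_1‖ = 4.4721, so e_1 = (-0.8944, 0.4472, 0.0000).
e_1·a_2 = (-0.8944)·(-4) + 0.4472·4 + 0.0000·(-3) = 5.3666.
u_2 = a_2 − 5.3666·e_1 = (0.8000, 1.6000, -3.0000).
‖u_2‖ = 3.4928, so e_2 = (0.2290, 0.4581, -0.8589).
e_1·a_3 = (-0.8944)·(-3) + 0.4472·(-3) + 0.0000·(-4) = 1.3416; e_2·a_3 = 0.2290·(-3) + 0.4581·(-3) + (-0.8589)·(-4) = 1.3742.
u_3 = a_3 − 1.3416·e_1 − 1.3742·e_2 = (-2.1148, -4.2295, -2.8197).
‖u_3‖ = 5.5056, so e_3 = (-0.3841, -0.7682, -0.5121).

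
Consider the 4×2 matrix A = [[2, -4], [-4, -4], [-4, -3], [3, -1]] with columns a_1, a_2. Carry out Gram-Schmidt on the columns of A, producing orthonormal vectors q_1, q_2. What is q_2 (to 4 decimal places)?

a_1 = (2, -4, -4, 3); ‖a_1‖ = 6.7082, so q_1 = (0.2981, -0.5963, -0.5963, 0.4472).
q_1·a_2 = 0.2981·(-4) + (-0.5963)·(-4) + (-0.5963)·(-3) + 0.4472·(-1) = 2.5342.
u_2 = a_2 − 2.5342·q_1 = (-4.7556, -2.4889, -1.4889, -2.1333).
‖u_2‖ = 5.9647, so q_2 = (-0.7973, -0.4173, -0.2496, -0.3577).

q_2 = (-0.7973, -0.4173, -0.2496, -0.3577)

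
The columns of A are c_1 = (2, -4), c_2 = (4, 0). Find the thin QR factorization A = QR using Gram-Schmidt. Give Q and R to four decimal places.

c_1 = (2, -4); ‖c_1‖ = 4.4721, so e_1 = (0.4472, -0.8944).
e_1·c_2 = 0.4472·4 + (-0.8944)·0 = 1.7889.
u_2 = c_2 − 1.7889·e_1 = (3.2000, 1.6000).
‖u_2‖ = 3.5777, so e_2 = (0.8944, 0.4472).

Q = [[0.4472, 0.8944], [-0.8944, 0.4472]], R = [[4.4721, 1.7889], [0.0000, 3.5777]]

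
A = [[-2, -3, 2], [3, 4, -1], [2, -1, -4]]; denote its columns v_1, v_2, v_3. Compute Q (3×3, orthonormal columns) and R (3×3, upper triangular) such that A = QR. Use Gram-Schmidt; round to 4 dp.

Q = [[-0.4851, -0.3379, 0.8066], [0.7276, 0.3557, 0.5866], [0.4851, -0.8714, -0.0733]], R = [[4.1231, 3.8806, -3.6380], [0.0000, 3.3077, 2.4541], [0.0000, 0.0000, 1.3198]]

v_1 = (-2, 3, 2); ‖v_1‖ = 4.1231, so e_1 = (-0.4851, 0.7276, 0.4851).
e_1·v_2 = (-0.4851)·(-3) + 0.7276·4 + 0.4851·(-1) = 3.8806.
u_2 = v_2 − 3.8806·e_1 = (-1.1176, 1.1765, -2.8824).
‖u_2‖ = 3.3077, so e_2 = (-0.3379, 0.3557, -0.8714).
e_1·v_3 = (-0.4851)·2 + 0.7276·(-1) + 0.4851·(-4) = -3.6380; e_2·v_3 = (-0.3379)·2 + 0.3557·(-1) + (-0.8714)·(-4) = 2.4541.
u_3 = v_3 + 3.6380·e_1 − 2.4541·e_2 = (1.0645, 0.7742, -0.0968).
‖u_3‖ = 1.3198, so e_3 = (0.8066, 0.5866, -0.0733).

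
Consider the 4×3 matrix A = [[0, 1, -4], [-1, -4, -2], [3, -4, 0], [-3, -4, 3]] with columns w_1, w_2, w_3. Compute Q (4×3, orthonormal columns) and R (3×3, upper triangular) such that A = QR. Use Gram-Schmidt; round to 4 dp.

Q = [[0.0000, 0.1441, -0.7647], [-0.2294, -0.5461, -0.5703], [0.6882, -0.6674, 0.0945], [-0.6882, -0.4854, 0.2846]], R = [[4.3589, 0.9177, -1.6059], [0.0000, 6.9396, -0.9404], [0.0000, 0.0000, 5.0534]]

w_1 = (0, -1, 3, -3); ‖w_1‖ = 4.3589, so q_1 = (0.0000, -0.2294, 0.6882, -0.6882).
q_1·w_2 = 0.0000·1 + (-0.2294)·(-4) + 0.6882·(-4) + (-0.6882)·(-4) = 0.9177.
u_2 = w_2 − 0.9177·q_1 = (1.0000, -3.7895, -4.6316, -3.3684).
‖u_2‖ = 6.9396, so q_2 = (0.1441, -0.5461, -0.6674, -0.4854).
q_1·w_3 = 0.0000·(-4) + (-0.2294)·(-2) + 0.6882·0 + (-0.6882)·3 = -1.6059; q_2·w_3 = 0.1441·(-4) + (-0.5461)·(-2) + (-0.6674)·0 + (-0.4854)·3 = -0.9404.
u_3 = w_3 + 1.6059·q_1 + 0.9404·q_2 = (-3.8645, -2.8820, 0.4776, 1.4383).
‖u_3‖ = 5.0534, so q_3 = (-0.7647, -0.5703, 0.0945, 0.2846).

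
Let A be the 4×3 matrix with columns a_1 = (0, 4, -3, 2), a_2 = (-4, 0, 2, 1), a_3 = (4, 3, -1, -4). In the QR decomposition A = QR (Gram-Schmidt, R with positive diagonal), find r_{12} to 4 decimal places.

r_{12} = -0.7428

a_1 = (0, 4, -3, 2); ‖a_1‖ = 5.3852, so q_1 = (0.0000, 0.7428, -0.5571, 0.3714).
r_{12} = q_1·a_2 = -0.7428.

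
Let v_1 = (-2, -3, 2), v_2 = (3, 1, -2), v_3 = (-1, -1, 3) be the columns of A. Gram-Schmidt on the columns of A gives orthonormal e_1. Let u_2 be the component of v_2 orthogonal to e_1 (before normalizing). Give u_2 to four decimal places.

u_2 = (1.4706, -1.2941, -0.4706)

v_1 = (-2, -3, 2); ‖v_1‖ = 4.1231, so e_1 = (-0.4851, -0.7276, 0.4851).
e_1·v_2 = (-0.4851)·3 + (-0.7276)·1 + 0.4851·(-2) = -3.1530.
u_2 = v_2 + 3.1530·e_1 = (1.4706, -1.2941, -0.4706).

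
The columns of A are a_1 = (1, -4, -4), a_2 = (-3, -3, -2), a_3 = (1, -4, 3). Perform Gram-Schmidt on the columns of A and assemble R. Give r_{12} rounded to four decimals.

r_{12} = 2.9593

a_1 = (1, -4, -4); ‖a_1‖ = 5.7446, so q_1 = (0.1741, -0.6963, -0.6963).
r_{12} = q_1·a_2 = 2.9593.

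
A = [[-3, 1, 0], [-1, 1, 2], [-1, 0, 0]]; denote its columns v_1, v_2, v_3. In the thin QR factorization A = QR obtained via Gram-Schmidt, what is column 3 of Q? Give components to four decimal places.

e_1 = v_1/‖v_1‖ = (-3, -1, -1)/3.3166 = (-0.9045, -0.3015, -0.3015).
r_{12} = e_1·v_2 = -1.2060.
u_2 = v_2 + 1.2060·e_1 = (-0.0909, 0.6364, -0.3636).
‖u_2‖ = 0.7385, so e_2 = (-0.1231, 0.8616, -0.4924).
r_{13} = e_1·v_3 = -0.6030; r_{23} = e_2·v_3 = 1.7233.
u_3 = v_3 + 0.6030·e_1 − 1.7233·e_2 = (-0.3333, 0.3333, 0.6667).
‖u_3‖ = 0.8165, so e_3 = (-0.4082, 0.4082, 0.8165).

e_3 = (-0.4082, 0.4082, 0.8165)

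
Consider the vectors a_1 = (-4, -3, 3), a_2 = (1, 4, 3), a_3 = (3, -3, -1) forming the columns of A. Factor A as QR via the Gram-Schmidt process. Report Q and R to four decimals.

e_1 = a_1/‖a_1‖ = (-4, -3, 3)/5.8310 = (-0.6860, -0.5145, 0.5145).
r_{12} = e_1·a_2 = -1.2005.
u_2 = a_2 + 1.2005·e_1 = (0.1765, 3.3824, 3.6176).
‖u_2‖ = 4.9557, so e_2 = (0.0356, 0.6825, 0.7300).
r_{13} = e_1·a_3 = -1.0290; r_{23} = e_2·a_3 = -2.6707.
u_3 = a_3 + 1.0290·e_1 + 2.6707·e_2 = (2.3892, -1.7066, 1.4790).
‖u_3‖ = 3.2876, so e_3 = (0.7267, -0.5191, 0.4499).

Q = [[-0.6860, 0.0356, 0.7267], [-0.5145, 0.6825, -0.5191], [0.5145, 0.7300, 0.4499]], R = [[5.8310, -1.2005, -1.0290], [0.0000, 4.9557, -2.6707], [0.0000, 0.0000, 3.2876]]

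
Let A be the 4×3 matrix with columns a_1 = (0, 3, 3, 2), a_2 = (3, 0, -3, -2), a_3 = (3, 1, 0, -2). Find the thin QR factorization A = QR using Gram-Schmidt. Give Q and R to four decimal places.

a_1 = (0, 3, 3, 2); ‖a_1‖ = 4.6904, so e_1 = (0.0000, 0.6396, 0.6396, 0.4264).
e_1·a_2 = 0.0000·3 + 0.6396·0 + 0.6396·(-3) + 0.4264·(-2) = -2.7716.
u_2 = a_2 + 2.7716·e_1 = (3.0000, 1.7727, -1.2273, -0.8182).
‖u_2‖ = 3.7839, so e_2 = (0.7928, 0.4685, -0.3243, -0.2162).
e_1·a_3 = 0.0000·3 + 0.6396·1 + 0.6396·0 + 0.4264·(-2) = -0.2132; e_2·a_3 = 0.7928·3 + 0.4685·1 + (-0.3243)·0 + (-0.2162)·(-2) = 3.2794.
u_3 = a_3 + 0.2132·e_1 − 3.2794·e_2 = (0.4000, -0.4000, 1.2000, -1.2000).
‖u_3‖ = 1.7889, so e_3 = (0.2236, -0.2236, 0.6708, -0.6708).

Q = [[0.0000, 0.7928, 0.2236], [0.6396, 0.4685, -0.2236], [0.6396, -0.3243, 0.6708], [0.4264, -0.2162, -0.6708]], R = [[4.6904, -2.7716, -0.2132], [0.0000, 3.7839, 3.2794], [0.0000, 0.0000, 1.7889]]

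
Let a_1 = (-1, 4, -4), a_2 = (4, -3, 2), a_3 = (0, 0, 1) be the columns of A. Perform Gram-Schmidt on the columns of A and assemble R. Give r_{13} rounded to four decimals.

r_{13} = -0.6963

a_1 = (-1, 4, -4); ‖a_1‖ = 5.7446, so e_1 = (-0.1741, 0.6963, -0.6963).
r_{13} = e_1·a_3 = -0.6963.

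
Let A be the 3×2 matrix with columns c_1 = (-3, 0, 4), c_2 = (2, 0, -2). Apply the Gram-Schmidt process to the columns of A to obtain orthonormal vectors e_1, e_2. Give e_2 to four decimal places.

c_1 = (-3, 0, 4); ‖c_1‖ = 5.0000, so e_1 = (-0.6000, 0.0000, 0.8000).
e_1·c_2 = (-0.6000)·2 + 0.0000·0 + 0.8000·(-2) = -2.8000.
u_2 = c_2 + 2.8000·e_1 = (0.3200, 0.0000, 0.2400).
‖u_2‖ = 0.4000, so e_2 = (0.8000, 0.0000, 0.6000).

e_2 = (0.8000, 0.0000, 0.6000)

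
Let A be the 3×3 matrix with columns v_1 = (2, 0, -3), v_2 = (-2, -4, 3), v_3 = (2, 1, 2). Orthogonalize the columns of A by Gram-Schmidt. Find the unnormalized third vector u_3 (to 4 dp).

e_1 = v_1/‖v_1‖ = (2, 0, -3)/3.6056 = (0.5547, 0.0000, -0.8321).
r_{12} = e_1·v_2 = -3.6056.
u_2 = v_2 + 3.6056·e_1 = (0.0000, -4.0000, 0.0000).
‖u_2‖ = 4.0000, so e_2 = (0.0000, -1.0000, 0.0000).
r_{13} = e_1·v_3 = -0.5547; r_{23} = e_2·v_3 = -1.0000.
u_3 = v_3 + 0.5547·e_1 + 1.0000·e_2 = (2.3077, 0.0000, 1.5385).

u_3 = (2.3077, 0.0000, 1.5385)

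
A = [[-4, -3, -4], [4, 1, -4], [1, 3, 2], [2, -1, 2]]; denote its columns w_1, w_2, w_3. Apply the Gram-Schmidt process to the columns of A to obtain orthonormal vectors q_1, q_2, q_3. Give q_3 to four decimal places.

q_3 = (-0.4365, -0.7093, -0.0157, 0.5533)

w_1 = (-4, 4, 1, 2); ‖w_1‖ = 6.0828, so q_1 = (-0.6576, 0.6576, 0.1644, 0.3288).
q_1·w_2 = (-0.6576)·(-3) + 0.6576·1 + 0.1644·3 + 0.3288·(-1) = 2.7948.
u_2 = w_2 − 2.7948·q_1 = (-1.1622, -0.8378, 2.5405, -1.9189).
‖u_2‖ = 3.4913, so q_2 = (-0.3329, -0.2400, 0.7277, -0.5496).
q_1·w_3 = (-0.6576)·(-4) + 0.6576·(-4) + 0.1644·2 + 0.3288·2 = 0.9864; q_2·w_3 = (-0.3329)·(-4) + (-0.2400)·(-4) + 0.7277·2 + (-0.5496)·2 = 2.6475.
u_3 = w_3 − 0.9864·q_1 − 2.6475·q_2 = (-2.4701, -4.0133, -0.0887, 3.1308).
‖u_3‖ = 5.6584, so q_3 = (-0.4365, -0.7093, -0.0157, 0.5533).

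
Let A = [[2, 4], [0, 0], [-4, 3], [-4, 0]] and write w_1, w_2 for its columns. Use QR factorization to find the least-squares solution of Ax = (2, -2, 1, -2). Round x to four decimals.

e_1 = w_1/‖w_1‖ = (2, 0, -4, -4)/6.0000 = (0.3333, 0.0000, -0.6667, -0.6667).
r_{12} = e_1·w_2 = -0.6667.
u_2 = w_2 + 0.6667·e_1 = (4.2222, 0.0000, 2.5556, -0.4444).
‖u_2‖ = 4.9554, so e_2 = (0.8521, 0.0000, 0.5157, -0.0897).
Qᵀb = (1.3333, 2.3992).
Back-substitute: x_2 = 2.3992/4.9554 = 0.4842.
x_1 = (1.3333 + 0.6667·0.4842)/6.0000 = 0.2760.

x = (0.2760, 0.4842)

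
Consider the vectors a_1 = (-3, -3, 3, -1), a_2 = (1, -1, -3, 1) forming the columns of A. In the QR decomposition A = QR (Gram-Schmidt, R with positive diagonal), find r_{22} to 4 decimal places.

a_1 = (-3, -3, 3, -1); ‖a_1‖ = 5.2915, so q_1 = (-0.5669, -0.5669, 0.5669, -0.1890).
q_1·a_2 = (-0.5669)·1 + (-0.5669)·(-1) + 0.5669·(-3) + (-0.1890)·1 = -1.8898.
u_2 = a_2 + 1.8898·q_1 = (-0.0714, -2.0714, -1.9286, 0.6429).
r_{22} = ‖u_2‖ = 2.9032.

r_{22} = 2.9032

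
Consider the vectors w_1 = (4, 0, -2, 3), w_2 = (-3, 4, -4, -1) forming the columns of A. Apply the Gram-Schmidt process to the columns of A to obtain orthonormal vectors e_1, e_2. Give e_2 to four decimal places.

e_2 = (-0.3204, 0.6300, -0.7061, -0.0434)

w_1 = (4, 0, -2, 3); ‖w_1‖ = 5.3852, so e_1 = (0.7428, 0.0000, -0.3714, 0.5571).
e_1·w_2 = 0.7428·(-3) + 0.0000·4 + (-0.3714)·(-4) + 0.5571·(-1) = -1.2999.
u_2 = w_2 + 1.2999·e_1 = (-2.0345, 4.0000, -4.4828, -0.2759).
‖u_2‖ = 6.3490, so e_2 = (-0.3204, 0.6300, -0.7061, -0.0434).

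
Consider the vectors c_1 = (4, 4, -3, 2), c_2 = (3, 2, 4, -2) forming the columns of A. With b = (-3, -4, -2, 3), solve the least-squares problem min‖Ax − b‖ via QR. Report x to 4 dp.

x = (-0.2750, -0.9061)

c_1 = (4, 4, -3, 2); ‖c_1‖ = 6.7082, so q_1 = (0.5963, 0.5963, -0.4472, 0.2981).
q_1·c_2 = 0.5963·3 + 0.5963·2 + (-0.4472)·4 + 0.2981·(-2) = 0.5963.
u_2 = c_2 − 0.5963·q_1 = (2.6444, 1.6444, 4.2667, -2.1778).
‖u_2‖ = 5.7135, so q_2 = (0.4628, 0.2878, 0.7468, -0.3812).
Qᵀb = (-2.3851, -5.1768).
Back-substitute: x_2 = -5.1768/5.7135 = -0.9061.
x_1 = (-2.3851 − 0.5963·(-0.9061))/6.7082 = -0.2750.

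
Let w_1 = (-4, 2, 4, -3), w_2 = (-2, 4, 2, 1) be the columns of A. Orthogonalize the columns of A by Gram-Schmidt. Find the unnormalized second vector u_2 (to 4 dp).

u_2 = (-0.1333, 3.0667, 0.1333, 2.4000)

w_1 = (-4, 2, 4, -3); ‖w_1‖ = 6.7082, so e_1 = (-0.5963, 0.2981, 0.5963, -0.4472).
e_1·w_2 = (-0.5963)·(-2) + 0.2981·4 + 0.5963·2 + (-0.4472)·1 = 3.1305.
u_2 = w_2 − 3.1305·e_1 = (-0.1333, 3.0667, 0.1333, 2.4000).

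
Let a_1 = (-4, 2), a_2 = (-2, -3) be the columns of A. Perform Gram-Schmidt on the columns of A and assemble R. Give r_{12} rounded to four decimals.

r_{12} = 0.4472

a_1 = (-4, 2); ‖a_1‖ = 4.4721, so q_1 = (-0.8944, 0.4472).
r_{12} = q_1·a_2 = 0.4472.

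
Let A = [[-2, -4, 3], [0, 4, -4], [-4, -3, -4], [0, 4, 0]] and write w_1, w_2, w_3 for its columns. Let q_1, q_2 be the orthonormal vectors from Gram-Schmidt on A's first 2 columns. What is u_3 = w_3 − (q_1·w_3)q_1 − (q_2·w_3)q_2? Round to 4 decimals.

u_3 = (2.5946, -1.1892, -1.2973, 2.8108)

w_1 = (-2, 0, -4, 0); ‖w_1‖ = 4.4721, so q_1 = (-0.4472, 0.0000, -0.8944, 0.0000).
q_1·w_2 = (-0.4472)·(-4) + 0.0000·4 + (-0.8944)·(-3) + 0.0000·4 = 4.4721.
u_2 = w_2 − 4.4721·q_1 = (-2.0000, 4.0000, 1.0000, 4.0000).
‖u_2‖ = 6.0828, so q_2 = (-0.3288, 0.6576, 0.1644, 0.6576).
q_1·w_3 = (-0.4472)·3 + 0.0000·(-4) + (-0.8944)·(-4) + 0.0000·0 = 2.2361; q_2·w_3 = (-0.3288)·3 + 0.6576·(-4) + 0.1644·(-4) + 0.6576·0 = -4.2744.
u_3 = w_3 − 2.2361·q_1 + 4.2744·q_2 = (2.5946, -1.1892, -1.2973, 2.8108).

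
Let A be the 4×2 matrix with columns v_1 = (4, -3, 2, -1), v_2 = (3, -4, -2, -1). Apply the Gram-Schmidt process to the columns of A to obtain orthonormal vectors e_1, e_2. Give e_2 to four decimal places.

v_1 = (4, -3, 2, -1); ‖v_1‖ = 5.4772, so e_1 = (0.7303, -0.5477, 0.3651, -0.1826).
e_1·v_2 = 0.7303·3 + (-0.5477)·(-4) + 0.3651·(-2) + (-0.1826)·(-1) = 3.8341.
u_2 = v_2 − 3.8341·e_1 = (0.2000, -1.9000, -3.4000, -0.3000).
‖u_2‖ = 3.9115, so e_2 = (0.0511, -0.4857, -0.8692, -0.0767).

e_2 = (0.0511, -0.4857, -0.8692, -0.0767)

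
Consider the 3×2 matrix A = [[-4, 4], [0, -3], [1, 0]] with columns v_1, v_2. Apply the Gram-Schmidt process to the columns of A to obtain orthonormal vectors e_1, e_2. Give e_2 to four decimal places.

v_1 = (-4, 0, 1); ‖v_1‖ = 4.1231, so e_1 = (-0.9701, 0.0000, 0.2425).
e_1·v_2 = (-0.9701)·4 + 0.0000·(-3) + 0.2425·0 = -3.8806.
u_2 = v_2 + 3.8806·e_1 = (0.2353, -3.0000, 0.9412).
‖u_2‖ = 3.1530, so e_2 = (0.0746, -0.9515, 0.2985).

e_2 = (0.0746, -0.9515, 0.2985)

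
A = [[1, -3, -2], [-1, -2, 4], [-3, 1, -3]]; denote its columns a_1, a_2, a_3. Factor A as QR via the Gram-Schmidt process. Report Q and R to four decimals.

e_1 = a_1/‖a_1‖ = (1, -1, -3)/3.3166 = (0.3015, -0.3015, -0.9045).
r_{12} = e_1·a_2 = -1.2060.
u_2 = a_2 + 1.2060·e_1 = (-2.6364, -2.3636, -0.0909).
‖u_2‖ = 3.5420, so e_2 = (-0.7443, -0.6673, -0.0257).
r_{13} = e_1·a_3 = 0.9045; r_{23} = e_2·a_3 = -1.1037.
u_3 = a_3 − 0.9045·e_1 + 1.1037·e_2 = (-3.0942, 3.5362, -2.2101).
‖u_3‖ = 5.1927, so e_3 = (-0.5959, 0.6810, -0.4256).

Q = [[0.3015, -0.7443, -0.5959], [-0.3015, -0.6673, 0.6810], [-0.9045, -0.0257, -0.4256]], R = [[3.3166, -1.2060, 0.9045], [0.0000, 3.5420, -1.1037], [0.0000, 0.0000, 5.1927]]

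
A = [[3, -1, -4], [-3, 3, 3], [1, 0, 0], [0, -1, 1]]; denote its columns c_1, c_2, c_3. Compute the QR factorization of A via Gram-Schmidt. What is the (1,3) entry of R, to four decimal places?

r_{13} = -4.8177

q_1 = c_1/‖c_1‖ = (3, -3, 1, 0)/4.3589 = (0.6882, -0.6882, 0.2294, 0.0000).
r_{13} = q_1·c_3 = -4.8177.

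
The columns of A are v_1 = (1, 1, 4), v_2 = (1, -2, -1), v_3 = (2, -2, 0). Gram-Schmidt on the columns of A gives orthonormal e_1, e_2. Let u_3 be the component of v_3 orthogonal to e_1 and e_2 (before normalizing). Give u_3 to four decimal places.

v_1 = (1, 1, 4); ‖v_1‖ = 4.2426, so e_1 = (0.2357, 0.2357, 0.9428).
e_1·v_2 = 0.2357·1 + 0.2357·(-2) + 0.9428·(-1) = -1.1785.
u_2 = v_2 + 1.1785·e_1 = (1.2778, -1.7222, 0.1111).
‖u_2‖ = 2.1473, so e_2 = (0.5950, -0.8020, 0.0517).
e_1·v_3 = 0.2357·2 + 0.2357·(-2) + 0.9428·0 = 0.0000; e_2·v_3 = 0.5950·2 + (-0.8020)·(-2) + 0.0517·0 = 2.7941.
u_3 = v_3 + 0.0000·e_1 − 2.7941·e_2 = (0.3373, 0.2410, -0.1446).

u_3 = (0.3373, 0.2410, -0.1446)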